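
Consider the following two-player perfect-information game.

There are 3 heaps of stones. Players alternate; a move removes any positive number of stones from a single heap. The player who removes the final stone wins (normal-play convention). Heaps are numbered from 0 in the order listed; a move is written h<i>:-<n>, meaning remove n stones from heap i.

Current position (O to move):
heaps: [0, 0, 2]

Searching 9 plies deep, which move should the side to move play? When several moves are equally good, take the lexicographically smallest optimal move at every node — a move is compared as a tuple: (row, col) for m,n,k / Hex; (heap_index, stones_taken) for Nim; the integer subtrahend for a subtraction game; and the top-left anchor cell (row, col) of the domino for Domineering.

p1 O@[(0,0,2)]: h2:-1[(0,0,1)]-1 h2:-2[(0,0,0)]+1*
p2 X@[(0,0,0)] terminal -1; root [(0,0,2)] d9

O's best at [(0,0,2)]: h2:-2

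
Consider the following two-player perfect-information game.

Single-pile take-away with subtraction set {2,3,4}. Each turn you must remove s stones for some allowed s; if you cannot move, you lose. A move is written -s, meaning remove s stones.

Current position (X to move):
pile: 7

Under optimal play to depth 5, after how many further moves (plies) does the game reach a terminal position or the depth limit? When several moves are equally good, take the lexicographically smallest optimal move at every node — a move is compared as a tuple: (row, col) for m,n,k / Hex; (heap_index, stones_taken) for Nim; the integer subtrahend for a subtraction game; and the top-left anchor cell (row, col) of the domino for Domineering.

p1 X@[7]: -2[5]-1* -3[4]-1 -4[3]-1
p2 O@[5]: -2[3]-1 -3[2]-1 -4[1]+1*
p3 X@[1] terminal -1; root [7] d5

PV length from [7]: 2 plies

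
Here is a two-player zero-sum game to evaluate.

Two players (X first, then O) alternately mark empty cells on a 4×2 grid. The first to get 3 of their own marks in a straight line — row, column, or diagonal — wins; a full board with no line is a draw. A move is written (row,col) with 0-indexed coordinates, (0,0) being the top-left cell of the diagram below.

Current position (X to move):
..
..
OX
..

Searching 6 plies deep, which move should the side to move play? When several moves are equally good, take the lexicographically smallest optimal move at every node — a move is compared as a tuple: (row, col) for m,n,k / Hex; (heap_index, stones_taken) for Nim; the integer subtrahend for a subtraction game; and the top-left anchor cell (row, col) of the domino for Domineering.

p1 X@[../../OX/..]: (0,0)[X./../OX/..]+0 (0,1)[.X/../OX/..]+0 (1,0)[../X./OX/..]+0 (1,1)[../.X/OX/..]+1* (3,0)[../../OX/X.]+0 (3,1)[../../OX/.X]+0
p2 O@[../.X/OX/..]: (0,0)[O./.X/OX/..]-1* (0,1)[.O/.X/OX/..]-1 (1,0)[../OX/OX/..]-1 (3,0)[../.X/OX/O.]-1 (3,1)[../.X/OX/.O]-1
p3 X@[O./.X/OX/..]: (0,1)[OX/.X/OX/..]+1* (1,0)[O./XX/OX/..]+1 (3,0)[O./.X/OX/X.]-1 (3,1)[O./.X/OX/.X]+1
p4 O@[OX/.X/OX/..] terminal -1; root [../../OX/..] d6

X's best at [../../OX/..]: (1,1)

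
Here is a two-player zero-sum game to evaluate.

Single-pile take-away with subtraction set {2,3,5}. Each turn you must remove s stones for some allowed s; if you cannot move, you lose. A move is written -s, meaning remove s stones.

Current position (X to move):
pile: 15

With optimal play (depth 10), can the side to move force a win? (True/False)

[15] X move#1: -2:-1/13*, -3:-1/12, -5:-1/10
[13] O move#2: -2:-1/11, -3:-1/10, -5:+1/8*
[8] X move#3: -2:-1/6*, -3:-1/5, -5:-1/3
[6] O move#4: -2:-1/4, -3:-1/3, -5:+1/1*
[1] end (terminal -1, X#5); searched 15 to 10

X winning at [15]: False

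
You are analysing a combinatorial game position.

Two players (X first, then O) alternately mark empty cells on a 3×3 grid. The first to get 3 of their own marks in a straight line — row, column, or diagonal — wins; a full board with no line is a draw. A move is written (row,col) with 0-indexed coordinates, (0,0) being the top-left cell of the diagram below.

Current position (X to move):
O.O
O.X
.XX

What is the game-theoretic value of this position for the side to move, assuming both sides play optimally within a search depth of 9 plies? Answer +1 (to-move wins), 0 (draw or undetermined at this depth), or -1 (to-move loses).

[O.O/O.X/.XX] X move#1: (0,1):-1/OXO/O.X/.XX, (1,1):-1/O.O/OXX/.XX, (2,0):+1/O.O/O.X/XXX*
[O.O/O.X/XXX] end (terminal -1, O#2); searched O.O/O.X/.XX to 9

value(O.O/O.X/.XX, X) = +1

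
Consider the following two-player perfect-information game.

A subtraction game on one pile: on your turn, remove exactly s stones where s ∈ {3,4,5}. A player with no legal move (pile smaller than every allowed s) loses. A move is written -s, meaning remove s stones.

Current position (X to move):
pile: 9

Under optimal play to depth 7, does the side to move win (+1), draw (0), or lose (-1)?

value(9, X) = -1

p1 X@[9]: -3[6]-1* -4[5]-1 -5[4]-1
p2 O@[6]: -3[3]-1 -4[2]+1* -5[1]+1
p3 X@[2] terminal -1; root [9] d7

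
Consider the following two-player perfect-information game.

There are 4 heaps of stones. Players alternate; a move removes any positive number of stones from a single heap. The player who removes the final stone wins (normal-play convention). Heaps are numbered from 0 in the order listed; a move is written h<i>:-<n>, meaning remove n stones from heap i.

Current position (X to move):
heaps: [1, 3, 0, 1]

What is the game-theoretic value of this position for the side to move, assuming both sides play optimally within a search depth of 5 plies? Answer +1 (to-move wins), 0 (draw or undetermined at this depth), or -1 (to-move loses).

p1 X@[(1,3,0,1)]: h0:-1[(0,3,0,1)]-1 h1:-1[(1,2,0,1)]-1 h1:-2[(1,1,0,1)]-1 h1:-3[(1,0,0,1)]+1* h3:-1[(1,3,0,0)]-1
p2 O@[(1,0,0,1)]: h0:-1[(0,0,0,1)]-1* h3:-1[(1,0,0,0)]-1
p3 X@[(0,0,0,1)]: h3:-1[(0,0,0,0)]+1*
p4 O@[(0,0,0,0)] terminal -1; root [(1,3,0,1)] d5

value((1,3,0,1), X) = +1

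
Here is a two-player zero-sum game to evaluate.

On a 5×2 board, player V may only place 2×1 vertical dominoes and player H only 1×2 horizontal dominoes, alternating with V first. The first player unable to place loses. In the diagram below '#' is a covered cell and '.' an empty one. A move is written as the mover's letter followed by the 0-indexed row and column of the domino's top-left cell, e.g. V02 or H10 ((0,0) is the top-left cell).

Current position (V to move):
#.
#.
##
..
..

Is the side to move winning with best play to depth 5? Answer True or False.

V winning at [#./#./##/../..]: True

[#./#./##/../..] V move#1: V01:-1/##/##/##/../.., V30:+1/#./#./##/#./#.*, V31:+1/#./#./##/.#/.#
[#./#./##/#./#.] end (terminal -1, H#2); searched #./#./##/../.. to 5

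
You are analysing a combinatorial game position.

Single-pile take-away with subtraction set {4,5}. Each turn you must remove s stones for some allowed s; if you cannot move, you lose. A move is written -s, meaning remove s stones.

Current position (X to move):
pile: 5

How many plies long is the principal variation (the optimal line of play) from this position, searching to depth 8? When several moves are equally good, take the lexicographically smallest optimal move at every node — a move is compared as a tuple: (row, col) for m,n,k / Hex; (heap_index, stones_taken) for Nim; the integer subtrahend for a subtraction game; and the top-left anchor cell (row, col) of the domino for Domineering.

ply 1, X at 5 | -4=+1→1*; -5=+1→0
ply 2: 1 is terminal -1 (O); from 5 depth 8

PV length from [5]: 1 ply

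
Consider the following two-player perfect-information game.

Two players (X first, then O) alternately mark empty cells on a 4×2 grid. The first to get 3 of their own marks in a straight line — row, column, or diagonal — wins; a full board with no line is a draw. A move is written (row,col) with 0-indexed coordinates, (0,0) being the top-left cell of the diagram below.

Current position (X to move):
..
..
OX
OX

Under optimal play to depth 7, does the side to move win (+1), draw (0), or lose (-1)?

[../../OX/OX] X move#1: (0,0):-1/X./../OX/OX, (0,1):-1/.X/../OX/OX, (1,0):+0/../X./OX/OX, (1,1):+1/../.X/OX/OX*
[../.X/OX/OX] end (terminal -1, O#2); searched ../../OX/OX to 7

value(../../OX/OX, X) = +1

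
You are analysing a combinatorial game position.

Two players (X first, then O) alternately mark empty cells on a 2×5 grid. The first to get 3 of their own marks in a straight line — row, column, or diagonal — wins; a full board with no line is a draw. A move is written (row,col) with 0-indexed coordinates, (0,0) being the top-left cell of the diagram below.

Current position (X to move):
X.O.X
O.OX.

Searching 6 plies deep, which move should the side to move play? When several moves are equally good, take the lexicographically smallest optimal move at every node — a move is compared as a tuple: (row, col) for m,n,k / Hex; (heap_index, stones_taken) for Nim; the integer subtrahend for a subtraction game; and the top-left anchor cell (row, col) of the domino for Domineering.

p1 X@[X.O.X/O.OX.]: (0,1)[XXO.X/O.OX.]-1 (0,3)[X.OXX/O.OX.]-1 (1,1)[X.O.X/OXOX.]+0* (1,4)[X.O.X/O.OXX]-1
p2 O@[X.O.X/OXOX.]: (0,1)[XOO.X/OXOX.]+0* (0,3)[X.OOX/OXOX.]+0 (1,4)[X.O.X/OXOXO]+0
p3 X@[XOO.X/OXOX.]: (0,3)[XOOXX/OXOX.]+0* (1,4)[XOO.X/OXOXX]-1
p4 O@[XOOXX/OXOX.]: (1,4)[XOOXX/OXOXO]+0*
p5 X@[XOOXX/OXOXO] terminal +0; root [X.O.X/O.OX.] d6

X's best at [X.O.X/O.OX.]: (1,1)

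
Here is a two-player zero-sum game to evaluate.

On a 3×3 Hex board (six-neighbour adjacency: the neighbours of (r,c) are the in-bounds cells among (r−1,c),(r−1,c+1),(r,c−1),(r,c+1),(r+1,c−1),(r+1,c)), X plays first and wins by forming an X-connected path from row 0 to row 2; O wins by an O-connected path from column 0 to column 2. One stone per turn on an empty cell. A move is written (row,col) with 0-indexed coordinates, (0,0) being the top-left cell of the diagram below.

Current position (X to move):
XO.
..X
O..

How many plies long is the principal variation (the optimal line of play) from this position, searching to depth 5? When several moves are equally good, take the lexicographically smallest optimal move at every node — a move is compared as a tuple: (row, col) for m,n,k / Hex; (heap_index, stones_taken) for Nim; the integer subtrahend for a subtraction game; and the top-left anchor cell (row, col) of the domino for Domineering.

p1 X@[XO./..X/O..]: (0,2)[XOX/..X/O..]+1* (1,0)[XO./X.X/O..]+1 (1,1)[XO./.XX/O..]+1 (2,1)[XO./..X/OX.]-1 (2,2)[XO./..X/O.X]-1
p2 O@[XOX/..X/O..]: (1,0)[XOX/O.X/O..]-1* (1,1)[XOX/.OX/O..]-1 (2,1)[XOX/..X/OO.]-1 (2,2)[XOX/..X/O.O]-1
p3 X@[XOX/O.X/O..]: (1,1)[XOX/OXX/O..]+1* (2,1)[XOX/O.X/OX.]+1 (2,2)[XOX/O.X/O.X]+1
p4 O@[XOX/OXX/O..]: (2,1)[XOX/OXX/OO.]-1* (2,2)[XOX/OXX/O.O]-1
p5 X@[XOX/OXX/OO.]: (2,2)[XOX/OXX/OOX]+1*
p6 O@[XOX/OXX/OOX] terminal -1; root [XO./..X/O..] d5

PV length from [XO./..X/O..]: 5 plies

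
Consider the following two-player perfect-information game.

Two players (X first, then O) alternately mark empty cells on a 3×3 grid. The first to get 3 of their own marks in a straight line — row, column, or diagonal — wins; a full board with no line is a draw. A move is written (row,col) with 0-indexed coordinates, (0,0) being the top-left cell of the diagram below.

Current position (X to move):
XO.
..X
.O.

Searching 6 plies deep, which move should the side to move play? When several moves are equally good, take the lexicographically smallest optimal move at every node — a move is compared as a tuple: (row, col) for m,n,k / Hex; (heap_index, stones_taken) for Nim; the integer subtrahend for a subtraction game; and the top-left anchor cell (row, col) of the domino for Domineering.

X's best at [XO./..X/.O.]: (1,1)

[XO./..X/.O.] X move#1: (0,2):-1/XOX/..X/.O., (1,0):-1/XO./X.X/.O., (1,1):+1/XO./.XX/.O.*, (2,0):-1/XO./..X/XO., (2,2):-1/XO./..X/.OX
[XO./.XX/.O.] O move#2: (0,2):-1/XOO/.XX/.O.*, (1,0):-1/XO./OXX/.O., (2,0):-1/XO./.XX/OO., (2,2):-1/XO./.XX/.OO
[XOO/.XX/.O.] X move#3: (1,0):+1/XOO/XXX/.O.*, (2,0):+1/XOO/.XX/XO., (2,2):+1/XOO/.XX/.OX
[XOO/XXX/.O.] end (terminal -1, O#4); searched XO./..X/.O. to 6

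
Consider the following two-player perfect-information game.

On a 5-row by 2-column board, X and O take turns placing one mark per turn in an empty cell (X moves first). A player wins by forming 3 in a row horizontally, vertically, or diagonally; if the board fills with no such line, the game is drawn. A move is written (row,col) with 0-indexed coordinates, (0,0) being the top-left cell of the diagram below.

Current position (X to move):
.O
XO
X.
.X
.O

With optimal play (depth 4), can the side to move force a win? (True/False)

X winning at [.O/XO/X./.X/.O]: True

ply 1, X at .O/XO/X./.X/.O | (0,0)=+1→XO/XO/X./.X/.O*; (2,1)=+1→.O/XO/XX/.X/.O; (3,0)=+1→.O/XO/X./XX/.O; (4,0)=-1→.O/XO/X./.X/XO
ply 2: XO/XO/X./.X/.O is terminal -1 (O); from .O/XO/X./.X/.O depth 4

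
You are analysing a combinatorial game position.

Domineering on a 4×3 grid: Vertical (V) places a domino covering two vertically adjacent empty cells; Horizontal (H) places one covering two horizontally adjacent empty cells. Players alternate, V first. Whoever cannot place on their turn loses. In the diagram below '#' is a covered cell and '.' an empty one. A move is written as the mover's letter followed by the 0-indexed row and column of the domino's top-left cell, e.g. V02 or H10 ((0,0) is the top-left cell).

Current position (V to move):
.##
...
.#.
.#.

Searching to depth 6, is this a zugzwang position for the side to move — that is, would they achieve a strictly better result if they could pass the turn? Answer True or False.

zugzwang(.##/.../.#./.#., V) = False

p1 V@[.##/.../.#./.#.]: V00[###/#../.#./.#.]+1* V10[.##/#../##./.#.]+1 V12[.##/..#/.##/.#.]+1 V20[.##/.../##./##.]+1 V22[.##/.../.##/.##]+1
p2 H@[###/#../.#./.#.]: H11[###/###/.#./.#.]-1*
p3 V@[###/###/.#./.#.]: V20[###/###/##./##.]+1* V22[###/###/.##/.##]+1
p4 H@[###/###/##./##.] terminal -1; root [.##/.../.#./.#.] d6
suppose V passes — search the same position with H to move:
pass> p1 H@[.##/.../.#./.#.]: H10[.##/##./.#./.#.]-1* H11[.##/.##/.#./.#.]-1
pass> p2 V@[.##/##./.#./.#.]: V12[.##/###/.##/.#.]+1* V20[.##/##./##./##.]+1 V22[.##/##./.##/.##]+1
pass> p3 H@[.##/###/.##/.#.] terminal -1; root [.##/.../.#./.#.] d6
for V: play +1, pass +1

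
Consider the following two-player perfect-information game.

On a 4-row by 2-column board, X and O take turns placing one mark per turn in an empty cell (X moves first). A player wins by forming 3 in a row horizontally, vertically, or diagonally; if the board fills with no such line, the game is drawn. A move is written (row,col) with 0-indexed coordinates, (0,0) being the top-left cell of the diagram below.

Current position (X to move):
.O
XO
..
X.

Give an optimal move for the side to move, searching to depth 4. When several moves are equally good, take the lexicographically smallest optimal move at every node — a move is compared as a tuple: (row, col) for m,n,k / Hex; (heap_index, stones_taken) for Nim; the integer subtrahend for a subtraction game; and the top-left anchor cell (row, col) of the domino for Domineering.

[.O/XO/../X.] X move#1: (0,0):-1/XO/XO/../X., (2,0):+1/.O/XO/X./X.*, (2,1):+0/.O/XO/.X/X., (3,1):-1/.O/XO/../XX
[.O/XO/X./X.] end (terminal -1, O#2); searched .O/XO/../X. to 4

X's best at [.O/XO/../X.]: (2,0)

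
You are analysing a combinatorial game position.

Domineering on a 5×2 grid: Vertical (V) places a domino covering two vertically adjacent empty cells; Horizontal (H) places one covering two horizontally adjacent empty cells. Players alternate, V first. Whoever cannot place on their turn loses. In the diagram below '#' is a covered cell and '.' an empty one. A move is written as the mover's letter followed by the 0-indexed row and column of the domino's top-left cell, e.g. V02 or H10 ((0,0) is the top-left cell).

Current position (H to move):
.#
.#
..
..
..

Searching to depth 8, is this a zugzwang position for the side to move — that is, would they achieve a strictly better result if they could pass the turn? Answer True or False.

zugzwang(.#/.#/../../.., H) = False

ply 1, H at .#/.#/../../.. | H20=-1→.#/.#/##/../..; H30=+1→.#/.#/../##/..*; H40=-1→.#/.#/../../##
ply 2, V at .#/.#/../##/.. | V00=-1→##/##/../##/..*; V10=-1→.#/##/#./##/..
ply 3, H at ##/##/../##/.. | H20=+1→##/##/##/##/..*; H40=+1→##/##/../##/##
ply 4: ##/##/##/##/.. is terminal -1 (V); from .#/.#/../../.. depth 8
if H skipped the turn, V would face:
~ ply 1, V at .#/.#/../../.. | V00=-1→##/##/../../..; V10=-1→.#/##/#./../..; V20=+1→.#/.#/#./#./..*; V21=+1→.#/.#/.#/.#/..; V30=+1→.#/.#/../#./#.; V31=+1→.#/.#/../.#/.#
~ ply 2, H at .#/.#/#./#./.. | H40=-1→.#/.#/#./#./##*
~ ply 3, V at .#/.#/#./#./## | V00=+1→##/##/#./#./##*; V21=+1→.#/.#/##/##/##
~ ply 4: ##/##/#./#./## is terminal -1 (H); from .#/.#/../../.. depth 8
compare (H): move=+1 vs pass=-1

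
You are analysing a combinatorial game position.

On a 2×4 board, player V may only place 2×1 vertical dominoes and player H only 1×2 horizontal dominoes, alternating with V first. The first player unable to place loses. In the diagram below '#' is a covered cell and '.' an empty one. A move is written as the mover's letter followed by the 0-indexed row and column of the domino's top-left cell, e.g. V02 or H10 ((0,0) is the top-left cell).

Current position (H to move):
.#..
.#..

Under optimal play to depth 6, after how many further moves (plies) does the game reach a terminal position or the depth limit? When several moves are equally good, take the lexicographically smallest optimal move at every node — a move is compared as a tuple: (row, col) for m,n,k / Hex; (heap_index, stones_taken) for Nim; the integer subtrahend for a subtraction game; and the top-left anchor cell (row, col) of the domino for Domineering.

PV length from [.#../.#..]: 3 plies

ply 1, H at .#../.#.. | H02=+1→.###/.#..*; H12=+1→.#../.###
ply 2, V at .###/.#.. | V00=-1→####/##..*
ply 3, H at ####/##.. | H12=+1→####/####*
ply 4: ####/#### is terminal -1 (V); from .#../.#.. depth 6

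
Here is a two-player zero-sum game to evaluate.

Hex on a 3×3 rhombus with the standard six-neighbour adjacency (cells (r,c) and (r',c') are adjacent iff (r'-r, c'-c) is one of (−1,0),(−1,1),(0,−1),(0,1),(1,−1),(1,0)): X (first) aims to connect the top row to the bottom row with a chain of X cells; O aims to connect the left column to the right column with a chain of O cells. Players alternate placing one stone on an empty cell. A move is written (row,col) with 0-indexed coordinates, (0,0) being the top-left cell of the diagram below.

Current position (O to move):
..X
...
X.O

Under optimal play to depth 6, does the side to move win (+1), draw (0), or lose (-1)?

[..X/.../X.O] O move#1: (0,0):-1/O.X/.../X.O*, (0,1):-1/.OX/.../X.O, (1,0):-1/..X/O../X.O, (1,1):-1/..X/.O./X.O, (1,2):-1/..X/..O/X.O, (2,1):-1/..X/.../XOO
[O.X/.../X.O] X move#2: (0,1):+1/OXX/.../X.O*, (1,0):+1/O.X/X../X.O, (1,1):+1/O.X/.X./X.O, (1,2):+1/O.X/..X/X.O, (2,1):+1/O.X/.../XXO
[OXX/.../X.O] O move#3: (1,0):-1/OXX/O../X.O*, (1,1):-1/OXX/.O./X.O, (1,2):-1/OXX/..O/X.O, (2,1):-1/OXX/.../XOO
[OXX/O../X.O] X move#4: (1,1):+1/OXX/OX./X.O*, (1,2):+1/OXX/O.X/X.O, (2,1):+1/OXX/O../XXO
[OXX/OX./X.O] end (terminal -1, O#5); searched ..X/.../X.O to 6

value(..X/.../X.O, O) = -1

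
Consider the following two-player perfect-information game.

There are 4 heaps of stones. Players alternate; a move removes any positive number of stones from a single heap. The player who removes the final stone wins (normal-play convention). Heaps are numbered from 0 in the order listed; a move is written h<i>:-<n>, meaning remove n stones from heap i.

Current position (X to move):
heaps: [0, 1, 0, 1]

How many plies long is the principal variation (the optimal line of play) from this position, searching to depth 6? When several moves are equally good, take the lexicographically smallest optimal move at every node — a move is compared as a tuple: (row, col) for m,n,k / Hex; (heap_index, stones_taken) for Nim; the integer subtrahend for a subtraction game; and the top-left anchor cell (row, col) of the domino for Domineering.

ply 1, X at (0,1,0,1) | h1:-1=-1→(0,0,0,1)*; h3:-1=-1→(0,1,0,0)
ply 2, O at (0,0,0,1) | h3:-1=+1→(0,0,0,0)*
ply 3: (0,0,0,0) is terminal -1 (X); from (0,1,0,1) depth 6

PV length from [(0,1,0,1)]: 2 plies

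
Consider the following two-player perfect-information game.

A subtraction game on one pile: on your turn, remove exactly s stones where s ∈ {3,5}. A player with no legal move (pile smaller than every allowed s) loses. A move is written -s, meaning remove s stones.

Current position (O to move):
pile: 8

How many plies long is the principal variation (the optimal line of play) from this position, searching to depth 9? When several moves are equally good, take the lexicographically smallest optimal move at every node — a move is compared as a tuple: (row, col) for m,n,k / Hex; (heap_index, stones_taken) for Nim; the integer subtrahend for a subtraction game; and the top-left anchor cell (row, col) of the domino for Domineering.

PV length from [8]: 2 plies

[8] O move#1: -3:-1/5*, -5:-1/3
[5] X move#2: -3:+1/2*, -5:+1/0
[2] end (terminal -1, O#3); searched 8 to 9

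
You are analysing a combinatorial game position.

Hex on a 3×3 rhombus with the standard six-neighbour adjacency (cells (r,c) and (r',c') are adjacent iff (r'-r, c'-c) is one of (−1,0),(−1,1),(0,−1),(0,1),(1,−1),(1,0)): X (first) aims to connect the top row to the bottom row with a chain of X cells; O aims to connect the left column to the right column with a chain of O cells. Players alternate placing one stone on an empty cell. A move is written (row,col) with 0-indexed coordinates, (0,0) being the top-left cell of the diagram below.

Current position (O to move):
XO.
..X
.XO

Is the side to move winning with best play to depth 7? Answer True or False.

O winning at [XO./..X/.XO]: False

[XO./..X/.XO] O move#1: (0,2):-1/XOO/..X/.XO*, (1,0):-1/XO./O.X/.XO, (1,1):-1/XO./.OX/.XO, (2,0):-1/XO./..X/OXO
[XOO/..X/.XO] X move#2: (1,0):+1/XOO/X.X/.XO*, (1,1):-1/XOO/.XX/.XO, (2,0):-1/XOO/..X/XXO
[XOO/X.X/.XO] O move#3: (1,1):-1/XOO/XOX/.XO*, (2,0):-1/XOO/X.X/OXO
[XOO/XOX/.XO] X move#4: (2,0):+1/XOO/XOX/XXO*
[XOO/XOX/XXO] end (terminal -1, O#5); searched XO./..X/.XO to 7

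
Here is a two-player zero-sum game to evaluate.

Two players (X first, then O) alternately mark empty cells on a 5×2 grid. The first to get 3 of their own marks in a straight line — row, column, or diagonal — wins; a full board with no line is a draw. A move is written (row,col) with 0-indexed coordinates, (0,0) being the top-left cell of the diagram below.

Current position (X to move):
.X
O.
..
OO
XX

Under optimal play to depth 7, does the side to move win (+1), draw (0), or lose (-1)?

value(.X/O./../OO/XX, X) = 0

ply 1, X at .X/O./../OO/XX | (0,0)=-1→XX/O./../OO/XX; (1,1)=-1→.X/OX/../OO/XX; (2,0)=+0→.X/O./X./OO/XX*; (2,1)=-1→.X/O./.X/OO/XX
ply 2, O at .X/O./X./OO/XX | (0,0)=+0→OX/O./X./OO/XX*; (1,1)=+0→.X/OO/X./OO/XX; (2,1)=+0→.X/O./XO/OO/XX
ply 3, X at OX/O./X./OO/XX | (1,1)=+0→OX/OX/X./OO/XX*; (2,1)=+0→OX/O./XX/OO/XX
ply 4, O at OX/OX/X./OO/XX | (2,1)=+0→OX/OX/XO/OO/XX*
ply 5: OX/OX/XO/OO/XX is terminal +0 (X); from .X/O./../OO/XX depth 7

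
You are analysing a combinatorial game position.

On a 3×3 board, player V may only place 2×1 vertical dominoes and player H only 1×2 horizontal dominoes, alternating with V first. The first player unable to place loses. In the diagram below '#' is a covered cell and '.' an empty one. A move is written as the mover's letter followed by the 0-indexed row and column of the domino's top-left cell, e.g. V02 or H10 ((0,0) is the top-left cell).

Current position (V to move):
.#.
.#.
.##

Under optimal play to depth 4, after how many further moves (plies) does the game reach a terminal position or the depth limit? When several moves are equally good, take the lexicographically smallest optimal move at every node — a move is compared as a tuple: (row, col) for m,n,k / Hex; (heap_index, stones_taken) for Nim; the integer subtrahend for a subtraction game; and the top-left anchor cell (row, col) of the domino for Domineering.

ply 1, V at .#./.#./.## | V00=+1→##./##./.##*; V02=+1→.##/.##/.##; V10=+1→.#./##./###
ply 2: ##./##./.## is terminal -1 (H); from .#./.#./.## depth 4

PV length from [.#./.#./.##]: 1 ply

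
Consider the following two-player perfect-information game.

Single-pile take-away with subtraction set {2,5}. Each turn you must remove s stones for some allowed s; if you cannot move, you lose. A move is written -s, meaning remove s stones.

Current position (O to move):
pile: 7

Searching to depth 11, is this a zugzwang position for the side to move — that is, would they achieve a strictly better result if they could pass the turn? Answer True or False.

zugzwang(7, O) = True

[7] O move#1: -2:-1/5*, -5:-1/2
[5] X move#2: -2:-1/3, -5:+1/0*
[0] end (terminal -1, O#3); searched 7 to 11
suppose O passes — search the same position with X to move:
pass> [7] X move#1: -2:-1/5*, -5:-1/2
pass> [5] O move#2: -2:-1/3, -5:+1/0*
pass> [0] end (terminal -1, X#3); searched 7 to 11
for O: play -1, pass +1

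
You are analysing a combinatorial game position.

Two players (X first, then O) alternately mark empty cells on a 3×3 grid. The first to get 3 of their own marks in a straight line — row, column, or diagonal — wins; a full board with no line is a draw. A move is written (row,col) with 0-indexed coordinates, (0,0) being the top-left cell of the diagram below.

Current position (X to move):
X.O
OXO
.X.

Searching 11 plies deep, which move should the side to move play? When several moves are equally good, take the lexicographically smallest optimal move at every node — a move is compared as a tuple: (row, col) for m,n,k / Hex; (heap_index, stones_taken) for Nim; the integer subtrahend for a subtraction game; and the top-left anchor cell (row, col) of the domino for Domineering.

X's best at [X.O/OXO/.X.]: (0,1)

[X.O/OXO/.X.] X move#1: (0,1):+1/XXO/OXO/.X.*, (2,0):-1/X.O/OXO/XX., (2,2):+1/X.O/OXO/.XX
[XXO/OXO/.X.] end (terminal -1, O#2); searched X.O/OXO/.X. to 11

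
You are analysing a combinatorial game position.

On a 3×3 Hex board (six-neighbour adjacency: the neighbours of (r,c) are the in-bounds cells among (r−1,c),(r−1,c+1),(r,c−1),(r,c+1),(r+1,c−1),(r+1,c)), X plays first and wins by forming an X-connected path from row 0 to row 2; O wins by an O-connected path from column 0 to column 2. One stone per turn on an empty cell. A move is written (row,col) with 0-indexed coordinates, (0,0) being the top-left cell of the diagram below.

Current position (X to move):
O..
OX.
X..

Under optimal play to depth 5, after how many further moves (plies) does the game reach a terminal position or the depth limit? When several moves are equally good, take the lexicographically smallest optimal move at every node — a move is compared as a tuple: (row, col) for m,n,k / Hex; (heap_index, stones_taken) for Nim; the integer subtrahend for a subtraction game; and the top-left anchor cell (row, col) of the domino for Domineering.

ply 1, X at O../OX./X.. | (0,1)=+1→OX./OX./X..*; (0,2)=+1→O.X/OX./X..; (1,2)=+1→O../OXX/X..; (2,1)=+1→O../OX./XX.; (2,2)=+1→O../OX./X.X
ply 2: OX./OX./X.. is terminal -1 (O); from O../OX./X.. depth 5

PV length from [O../OX./X..]: 1 ply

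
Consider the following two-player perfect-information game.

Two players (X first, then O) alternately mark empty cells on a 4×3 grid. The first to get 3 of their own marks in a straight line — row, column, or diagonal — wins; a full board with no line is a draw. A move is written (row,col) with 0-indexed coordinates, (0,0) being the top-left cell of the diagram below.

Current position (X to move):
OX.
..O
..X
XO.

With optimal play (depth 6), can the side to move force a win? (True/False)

X winning at [OX./..O/..X/XO.]: True

p1 X@[OX./..O/..X/XO.]: (0,2)[OXX/..O/..X/XO.]-1 (1,0)[OX./X.O/..X/XO.]+1* (1,1)[OX./.XO/..X/XO.]+1 (2,0)[OX./..O/X.X/XO.]+1 (2,1)[OX./..O/.XX/XO.]+1 (3,2)[OX./..O/..X/XOX]-1
p2 O@[OX./X.O/..X/XO.]: (0,2)[OXO/X.O/..X/XO.]-1* (1,1)[OX./XOO/..X/XO.]-1 (2,0)[OX./X.O/O.X/XO.]-1 (2,1)[OX./X.O/.OX/XO.]-1 (3,2)[OX./X.O/..X/XOO]-1
p3 X@[OXO/X.O/..X/XO.]: (1,1)[OXO/XXO/..X/XO.]+1* (2,0)[OXO/X.O/X.X/XO.]+1 (2,1)[OXO/X.O/.XX/XO.]+1 (3,2)[OXO/X.O/..X/XOX]+1
p4 O@[OXO/XXO/..X/XO.]: (2,0)[OXO/XXO/O.X/XO.]-1* (2,1)[OXO/XXO/.OX/XO.]-1 (3,2)[OXO/XXO/..X/XOO]-1
p5 X@[OXO/XXO/O.X/XO.]: (2,1)[OXO/XXO/OXX/XO.]+1* (3,2)[OXO/XXO/O.X/XOX]+0
p6 O@[OXO/XXO/OXX/XO.] terminal -1; root [OX./..O/..X/XO.] d6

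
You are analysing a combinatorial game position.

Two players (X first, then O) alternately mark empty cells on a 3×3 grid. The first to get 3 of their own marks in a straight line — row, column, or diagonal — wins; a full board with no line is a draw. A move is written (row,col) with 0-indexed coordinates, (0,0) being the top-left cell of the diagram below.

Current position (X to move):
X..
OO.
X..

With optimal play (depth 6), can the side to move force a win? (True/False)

ply 1, X at X../OO./X.. | (0,1)=-1→XX./OO./X..; (0,2)=-1→X.X/OO./X..; (1,2)=+0→X../OOX/X..*; (2,1)=-1→X../OO./XX.; (2,2)=-1→X../OO./X.X
ply 2, O at X../OOX/X.. | (0,1)=+0→XO./OOX/X..*; (0,2)=+0→X.O/OOX/X..; (2,1)=+0→X../OOX/XO.; (2,2)=+0→X../OOX/X.O
ply 3, X at XO./OOX/X.. | (0,2)=-1→XOX/OOX/X..; (2,1)=+0→XO./OOX/XX.*; (2,2)=-1→XO./OOX/X.X
ply 4, O at XO./OOX/XX. | (0,2)=-1→XOO/OOX/XX.; (2,2)=+0→XO./OOX/XXO*
ply 5, X at XO./OOX/XXO | (0,2)=+0→XOX/OOX/XXO*
ply 6: XOX/OOX/XXO is terminal +0 (O); from X../OO./X.. depth 6

X winning at [X../OO./X..]: False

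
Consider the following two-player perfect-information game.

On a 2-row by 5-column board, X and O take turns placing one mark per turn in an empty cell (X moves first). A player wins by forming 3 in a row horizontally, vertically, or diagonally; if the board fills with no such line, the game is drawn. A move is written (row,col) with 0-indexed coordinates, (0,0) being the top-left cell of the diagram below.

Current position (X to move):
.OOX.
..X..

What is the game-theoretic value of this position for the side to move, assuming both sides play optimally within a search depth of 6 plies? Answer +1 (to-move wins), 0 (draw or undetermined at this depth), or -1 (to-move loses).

value(.OOX./..X.., X) = 0

[.OOX./..X..] X move#1: (0,0):+0/XOOX./..X..*, (0,4):-1/.OOXX/..X.., (1,0):-1/.OOX./X.X.., (1,1):-1/.OOX./.XX.., (1,3):-1/.OOX./..XX., (1,4):-1/.OOX./..X.X
[XOOX./..X..] O move#2: (0,4):-1/XOOXO/..X.., (1,0):-1/XOOX./O.X.., (1,1):+0/XOOX./.OX..*, (1,3):+0/XOOX./..XO., (1,4):-1/XOOX./..X.O
[XOOX./.OX..] X move#3: (0,4):+0/XOOXX/.OX..*, (1,0):+0/XOOX./XOX.., (1,3):+0/XOOX./.OXX., (1,4):+0/XOOX./.OX.X
[XOOXX/.OX..] O move#4: (1,0):+0/XOOXX/OOX..*, (1,3):+0/XOOXX/.OXO., (1,4):+0/XOOXX/.OX.O
[XOOXX/OOX..] X move#5: (1,3):+0/XOOXX/OOXX.*, (1,4):+0/XOOXX/OOX.X
[XOOXX/OOXX.] O move#6: (1,4):+0/XOOXX/OOXXO*
[XOOXX/OOXXO] end (terminal +0, X#7); searched .OOX./..X.. to 6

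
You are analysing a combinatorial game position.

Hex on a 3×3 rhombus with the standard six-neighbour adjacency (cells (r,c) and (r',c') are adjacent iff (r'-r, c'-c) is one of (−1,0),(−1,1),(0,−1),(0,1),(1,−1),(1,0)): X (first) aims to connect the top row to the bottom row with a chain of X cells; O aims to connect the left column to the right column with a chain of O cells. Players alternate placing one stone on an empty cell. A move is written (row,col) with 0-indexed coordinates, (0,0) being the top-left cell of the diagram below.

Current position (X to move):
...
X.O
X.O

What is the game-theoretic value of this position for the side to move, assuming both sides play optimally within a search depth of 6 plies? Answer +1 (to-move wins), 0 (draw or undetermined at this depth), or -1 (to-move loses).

p1 X@[.../X.O/X.O]: (0,0)[X../X.O/X.O]+1* (0,1)[.X./X.O/X.O]+1 (0,2)[..X/X.O/X.O]+1 (1,1)[.../XXO/X.O]+1 (2,1)[.../X.O/XXO]+1
p2 O@[X../X.O/X.O] terminal -1; root [.../X.O/X.O] d6

value(.../X.O/X.O, X) = +1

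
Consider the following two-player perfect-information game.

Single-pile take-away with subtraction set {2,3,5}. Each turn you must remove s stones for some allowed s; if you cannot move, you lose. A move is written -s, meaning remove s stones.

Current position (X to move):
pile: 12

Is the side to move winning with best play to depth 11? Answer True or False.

X winning at [12]: True

ply 1, X at 12 | -2=-1→10; -3=-1→9; -5=+1→7*
ply 2, O at 7 | -2=-1→5*; -3=-1→4; -5=-1→2
ply 3, X at 5 | -2=-1→3; -3=-1→2; -5=+1→0*
ply 4: 0 is terminal -1 (O); from 12 depth 11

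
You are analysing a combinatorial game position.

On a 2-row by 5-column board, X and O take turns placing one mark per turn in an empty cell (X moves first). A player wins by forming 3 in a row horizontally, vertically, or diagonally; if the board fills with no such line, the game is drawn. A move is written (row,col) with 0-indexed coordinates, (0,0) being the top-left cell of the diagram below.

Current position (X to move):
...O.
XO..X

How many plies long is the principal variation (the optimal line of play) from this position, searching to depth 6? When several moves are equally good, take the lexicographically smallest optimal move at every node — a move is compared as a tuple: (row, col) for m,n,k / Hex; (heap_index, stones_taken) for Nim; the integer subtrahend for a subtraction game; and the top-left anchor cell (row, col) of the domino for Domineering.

PV length from [...O./XO..X]: 6 plies

[...O./XO..X] X move#1: (0,0):-1/X..O./XO..X, (0,1):+0/.X.O./XO..X*, (0,2):+0/..XO./XO..X, (0,4):+0/...OX/XO..X, (1,2):+0/...O./XOX.X, (1,3):+0/...O./XO.XX
[.X.O./XO..X] O move#2: (0,0):+0/OX.O./XO..X*, (0,2):+0/.XOO./XO..X, (0,4):+0/.X.OO/XO..X, (1,2):+0/.X.O./XOO.X, (1,3):+0/.X.O./XO.OX
[OX.O./XO..X] X move#3: (0,2):+0/OXXO./XO..X*, (0,4):+0/OX.OX/XO..X, (1,2):+0/OX.O./XOX.X, (1,3):+0/OX.O./XO.XX
[OXXO./XO..X] O move#4: (0,4):+0/OXXOO/XO..X*, (1,2):+0/OXXO./XOO.X, (1,3):+0/OXXO./XO.OX
[OXXOO/XO..X] X move#5: (1,2):+0/OXXOO/XOX.X*, (1,3):+0/OXXOO/XO.XX
[OXXOO/XOX.X] O move#6: (1,3):+0/OXXOO/XOXOX*
[OXXOO/XOXOX] end (terminal +0, X#7); searched ...O./XO..X to 6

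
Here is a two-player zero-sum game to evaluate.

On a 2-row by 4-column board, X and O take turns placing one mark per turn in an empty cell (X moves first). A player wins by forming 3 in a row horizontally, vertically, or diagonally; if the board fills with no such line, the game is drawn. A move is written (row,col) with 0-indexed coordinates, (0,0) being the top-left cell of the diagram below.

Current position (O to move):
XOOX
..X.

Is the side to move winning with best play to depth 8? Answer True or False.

O winning at [XOOX/..X.]: False

p1 O@[XOOX/..X.]: (1,0)[XOOX/O.X.]+0* (1,1)[XOOX/.OX.]+0 (1,3)[XOOX/..XO]+0
p2 X@[XOOX/O.X.]: (1,1)[XOOX/OXX.]+0* (1,3)[XOOX/O.XX]+0
p3 O@[XOOX/OXX.]: (1,3)[XOOX/OXXO]+0*
p4 X@[XOOX/OXXO] terminal +0; root [XOOX/..X.] d8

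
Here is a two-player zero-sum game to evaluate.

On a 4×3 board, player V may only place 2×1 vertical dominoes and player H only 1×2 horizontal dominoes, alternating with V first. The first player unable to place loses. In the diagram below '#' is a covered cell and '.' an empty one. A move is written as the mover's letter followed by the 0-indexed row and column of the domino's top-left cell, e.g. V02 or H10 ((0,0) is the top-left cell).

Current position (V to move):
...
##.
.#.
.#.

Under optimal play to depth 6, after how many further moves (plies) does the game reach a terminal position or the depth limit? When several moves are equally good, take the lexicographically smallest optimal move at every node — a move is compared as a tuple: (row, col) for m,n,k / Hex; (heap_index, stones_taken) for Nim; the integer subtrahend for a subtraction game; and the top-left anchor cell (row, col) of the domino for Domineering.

PV length from [.../##./.#./.#.]: 3 plies

[.../##./.#./.#.] V move#1: V02:+1/..#/###/.#./.#.*, V12:+1/.../###/.##/.#., V20:+1/.../##./##./##., V22:+1/.../##./.##/.##
[..#/###/.#./.#.] H move#2: H00:-1/###/###/.#./.#.*
[###/###/.#./.#.] V move#3: V20:+1/###/###/##./##.*, V22:+1/###/###/.##/.##
[###/###/##./##.] end (terminal -1, H#4); searched .../##./.#./.#. to 6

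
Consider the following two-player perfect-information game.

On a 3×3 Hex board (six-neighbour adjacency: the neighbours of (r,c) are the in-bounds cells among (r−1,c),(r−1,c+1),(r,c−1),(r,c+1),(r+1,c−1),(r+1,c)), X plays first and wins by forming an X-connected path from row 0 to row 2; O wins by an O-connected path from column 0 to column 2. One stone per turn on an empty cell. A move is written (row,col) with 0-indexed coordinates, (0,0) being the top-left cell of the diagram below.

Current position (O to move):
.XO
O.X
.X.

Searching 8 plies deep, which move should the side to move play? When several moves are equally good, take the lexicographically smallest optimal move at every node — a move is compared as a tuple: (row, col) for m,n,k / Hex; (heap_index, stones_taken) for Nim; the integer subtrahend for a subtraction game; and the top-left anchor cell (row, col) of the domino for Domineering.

O's best at [.XO/O.X/.X.]: (1,1)

[.XO/O.X/.X.] O move#1: (0,0):-1/OXO/O.X/.X., (1,1):+1/.XO/OOX/.X.*, (2,0):-1/.XO/O.X/OX., (2,2):-1/.XO/O.X/.XO
[.XO/OOX/.X.] end (terminal -1, X#2); searched .XO/O.X/.X. to 8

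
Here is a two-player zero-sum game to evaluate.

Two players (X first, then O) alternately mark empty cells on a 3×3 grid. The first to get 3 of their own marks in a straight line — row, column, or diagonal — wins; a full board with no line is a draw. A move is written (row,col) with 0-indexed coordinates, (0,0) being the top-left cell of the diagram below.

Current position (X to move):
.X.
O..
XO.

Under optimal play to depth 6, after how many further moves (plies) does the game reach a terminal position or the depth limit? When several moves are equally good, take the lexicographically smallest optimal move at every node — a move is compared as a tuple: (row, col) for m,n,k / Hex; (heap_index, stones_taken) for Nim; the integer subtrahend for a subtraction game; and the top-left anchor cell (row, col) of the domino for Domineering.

PV length from [.X./O../XO.]: 3 plies

ply 1, X at .X./O../XO. | (0,0)=+0→XX./O../XO.; (0,2)=+1→.XX/O../XO.*; (1,1)=+0→.X./OX./XO.; (1,2)=+0→.X./O.X/XO.; (2,2)=+0→.X./O../XOX
ply 2, O at .XX/O../XO. | (0,0)=-1→OXX/O../XO.*; (1,1)=-1→.XX/OO./XO.; (1,2)=-1→.XX/O.O/XO.; (2,2)=-1→.XX/O../XOO
ply 3, X at OXX/O../XO. | (1,1)=+1→OXX/OX./XO.*; (1,2)=+1→OXX/O.X/XO.; (2,2)=+1→OXX/O../XOX
ply 4: OXX/OX./XO. is terminal -1 (O); from .X./O../XO. depth 6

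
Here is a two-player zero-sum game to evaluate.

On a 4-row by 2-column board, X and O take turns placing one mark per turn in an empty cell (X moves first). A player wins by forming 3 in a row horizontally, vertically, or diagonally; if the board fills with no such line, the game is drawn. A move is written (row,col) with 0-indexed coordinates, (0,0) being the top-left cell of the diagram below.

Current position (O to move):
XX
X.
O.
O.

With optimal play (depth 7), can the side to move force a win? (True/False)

ply 1, O at XX/X./O./O. | (1,1)=+0→XX/XO/O./O.*; (2,1)=+0→XX/X./OO/O.; (3,1)=+0→XX/X./O./OO
ply 2, X at XX/XO/O./O. | (2,1)=+0→XX/XO/OX/O.*; (3,1)=+0→XX/XO/O./OX
ply 3, O at XX/XO/OX/O. | (3,1)=+0→XX/XO/OX/OO*
ply 4: XX/XO/OX/OO is terminal +0 (X); from XX/X./O./O. depth 7

O winning at [XX/X./O./O.]: False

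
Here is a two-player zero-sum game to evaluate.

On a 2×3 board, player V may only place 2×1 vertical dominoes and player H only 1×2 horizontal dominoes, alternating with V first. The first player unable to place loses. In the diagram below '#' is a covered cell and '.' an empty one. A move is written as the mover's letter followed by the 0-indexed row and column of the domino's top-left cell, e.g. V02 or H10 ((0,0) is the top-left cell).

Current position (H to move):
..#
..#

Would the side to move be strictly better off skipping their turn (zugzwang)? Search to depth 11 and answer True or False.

p1 H@[..#/..#]: H00[###/..#]+1* H10[..#/###]+1
p2 V@[###/..#] terminal -1; root [..#/..#] d11
if H skipped the turn, V would face:
~ p1 V@[..#/..#]: V00[#.#/#.#]+1* V01[.##/.##]+1
~ p2 H@[#.#/#.#] terminal -1; root [..#/..#] d11
compare (H): move=+1 vs pass=-1

zugzwang(..#/..#, H) = False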